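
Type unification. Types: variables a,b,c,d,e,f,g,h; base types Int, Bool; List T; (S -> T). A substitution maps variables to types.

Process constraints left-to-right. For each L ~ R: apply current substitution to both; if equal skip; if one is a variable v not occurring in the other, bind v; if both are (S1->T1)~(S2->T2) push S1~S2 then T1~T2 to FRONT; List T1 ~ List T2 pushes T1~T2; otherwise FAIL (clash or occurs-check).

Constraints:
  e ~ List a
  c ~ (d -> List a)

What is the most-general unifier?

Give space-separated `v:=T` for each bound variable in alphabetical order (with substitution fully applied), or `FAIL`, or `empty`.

step 1: unify e ~ List a  [subst: {-} | 1 pending]
  bind e := List a
step 2: unify c ~ (d -> List a)  [subst: {e:=List a} | 0 pending]
  bind c := (d -> List a)

Answer: c:=(d -> List a) e:=List a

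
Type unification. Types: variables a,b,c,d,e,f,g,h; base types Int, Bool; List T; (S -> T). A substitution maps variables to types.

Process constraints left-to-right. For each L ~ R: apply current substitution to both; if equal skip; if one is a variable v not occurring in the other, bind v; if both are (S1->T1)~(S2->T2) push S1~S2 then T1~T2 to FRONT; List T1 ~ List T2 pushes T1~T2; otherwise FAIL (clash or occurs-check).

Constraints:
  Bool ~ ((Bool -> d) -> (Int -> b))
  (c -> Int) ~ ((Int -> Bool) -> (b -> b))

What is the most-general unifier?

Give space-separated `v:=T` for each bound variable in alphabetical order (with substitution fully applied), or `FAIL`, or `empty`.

step 1: unify Bool ~ ((Bool -> d) -> (Int -> b))  [subst: {-} | 1 pending]
  clash: Bool vs ((Bool -> d) -> (Int -> b))

Answer: FAIL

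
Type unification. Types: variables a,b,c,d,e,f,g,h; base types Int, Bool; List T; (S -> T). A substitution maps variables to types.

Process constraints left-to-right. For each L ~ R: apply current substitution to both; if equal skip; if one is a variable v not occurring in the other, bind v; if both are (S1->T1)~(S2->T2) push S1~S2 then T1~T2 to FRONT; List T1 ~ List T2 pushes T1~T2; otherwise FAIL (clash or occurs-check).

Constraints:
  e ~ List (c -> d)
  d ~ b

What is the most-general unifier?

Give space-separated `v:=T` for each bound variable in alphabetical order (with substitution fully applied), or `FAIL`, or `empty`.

step 1: unify e ~ List (c -> d)  [subst: {-} | 1 pending]
  bind e := List (c -> d)
step 2: unify d ~ b  [subst: {e:=List (c -> d)} | 0 pending]
  bind d := b

Answer: d:=b e:=List (c -> b)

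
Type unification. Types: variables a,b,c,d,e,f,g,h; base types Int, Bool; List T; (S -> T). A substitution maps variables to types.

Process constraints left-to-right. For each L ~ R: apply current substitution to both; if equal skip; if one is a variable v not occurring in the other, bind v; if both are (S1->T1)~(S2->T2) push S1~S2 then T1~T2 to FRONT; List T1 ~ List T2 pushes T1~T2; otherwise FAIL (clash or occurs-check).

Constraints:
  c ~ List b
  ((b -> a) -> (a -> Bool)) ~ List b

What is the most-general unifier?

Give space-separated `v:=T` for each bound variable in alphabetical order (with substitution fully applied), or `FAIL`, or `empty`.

Answer: FAIL

Derivation:
step 1: unify c ~ List b  [subst: {-} | 1 pending]
  bind c := List b
step 2: unify ((b -> a) -> (a -> Bool)) ~ List b  [subst: {c:=List b} | 0 pending]
  clash: ((b -> a) -> (a -> Bool)) vs List b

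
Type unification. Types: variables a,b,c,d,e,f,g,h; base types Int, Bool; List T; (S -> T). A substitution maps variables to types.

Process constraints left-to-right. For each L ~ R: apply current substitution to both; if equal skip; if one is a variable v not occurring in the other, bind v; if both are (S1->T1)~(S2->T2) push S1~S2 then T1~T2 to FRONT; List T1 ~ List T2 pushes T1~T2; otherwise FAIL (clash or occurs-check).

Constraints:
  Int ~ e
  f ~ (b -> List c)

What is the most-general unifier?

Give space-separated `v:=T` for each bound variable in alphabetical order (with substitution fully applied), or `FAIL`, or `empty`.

Answer: e:=Int f:=(b -> List c)

Derivation:
step 1: unify Int ~ e  [subst: {-} | 1 pending]
  bind e := Int
step 2: unify f ~ (b -> List c)  [subst: {e:=Int} | 0 pending]
  bind f := (b -> List c)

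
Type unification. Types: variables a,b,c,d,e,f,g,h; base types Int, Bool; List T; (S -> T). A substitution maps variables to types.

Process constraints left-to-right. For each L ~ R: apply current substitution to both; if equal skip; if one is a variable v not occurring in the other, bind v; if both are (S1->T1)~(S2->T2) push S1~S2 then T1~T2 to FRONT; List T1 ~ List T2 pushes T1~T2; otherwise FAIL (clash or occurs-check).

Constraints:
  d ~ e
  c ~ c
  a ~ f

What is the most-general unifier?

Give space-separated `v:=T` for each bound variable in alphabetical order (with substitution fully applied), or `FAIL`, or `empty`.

step 1: unify d ~ e  [subst: {-} | 2 pending]
  bind d := e
step 2: unify c ~ c  [subst: {d:=e} | 1 pending]
  -> identical, skip
step 3: unify a ~ f  [subst: {d:=e} | 0 pending]
  bind a := f

Answer: a:=f d:=e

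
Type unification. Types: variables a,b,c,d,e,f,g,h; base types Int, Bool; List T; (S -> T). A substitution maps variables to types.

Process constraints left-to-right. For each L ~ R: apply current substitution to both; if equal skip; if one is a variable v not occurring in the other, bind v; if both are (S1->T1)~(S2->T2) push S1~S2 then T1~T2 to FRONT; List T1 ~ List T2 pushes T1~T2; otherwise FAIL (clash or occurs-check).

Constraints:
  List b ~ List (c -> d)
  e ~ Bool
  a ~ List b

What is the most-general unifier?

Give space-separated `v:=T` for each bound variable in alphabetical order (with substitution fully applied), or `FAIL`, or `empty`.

step 1: unify List b ~ List (c -> d)  [subst: {-} | 2 pending]
  -> decompose List: push b~(c -> d)
step 2: unify b ~ (c -> d)  [subst: {-} | 2 pending]
  bind b := (c -> d)
step 3: unify e ~ Bool  [subst: {b:=(c -> d)} | 1 pending]
  bind e := Bool
step 4: unify a ~ List (c -> d)  [subst: {b:=(c -> d), e:=Bool} | 0 pending]
  bind a := List (c -> d)

Answer: a:=List (c -> d) b:=(c -> d) e:=Bool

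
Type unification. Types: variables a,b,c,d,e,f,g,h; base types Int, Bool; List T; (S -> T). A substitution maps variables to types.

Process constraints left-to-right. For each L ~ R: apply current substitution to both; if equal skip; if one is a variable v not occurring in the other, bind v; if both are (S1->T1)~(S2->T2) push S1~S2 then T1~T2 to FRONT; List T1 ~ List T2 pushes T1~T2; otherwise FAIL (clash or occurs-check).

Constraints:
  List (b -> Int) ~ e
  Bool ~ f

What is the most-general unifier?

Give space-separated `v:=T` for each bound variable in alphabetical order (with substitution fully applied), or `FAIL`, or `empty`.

Answer: e:=List (b -> Int) f:=Bool

Derivation:
step 1: unify List (b -> Int) ~ e  [subst: {-} | 1 pending]
  bind e := List (b -> Int)
step 2: unify Bool ~ f  [subst: {e:=List (b -> Int)} | 0 pending]
  bind f := Bool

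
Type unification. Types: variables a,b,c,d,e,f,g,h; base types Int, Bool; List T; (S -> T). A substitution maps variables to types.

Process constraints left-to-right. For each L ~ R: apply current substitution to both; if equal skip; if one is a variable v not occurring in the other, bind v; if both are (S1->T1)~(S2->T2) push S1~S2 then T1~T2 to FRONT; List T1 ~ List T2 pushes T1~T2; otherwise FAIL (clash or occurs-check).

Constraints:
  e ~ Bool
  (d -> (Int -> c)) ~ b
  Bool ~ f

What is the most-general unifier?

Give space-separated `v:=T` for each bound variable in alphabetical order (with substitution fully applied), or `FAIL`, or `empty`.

Answer: b:=(d -> (Int -> c)) e:=Bool f:=Bool

Derivation:
step 1: unify e ~ Bool  [subst: {-} | 2 pending]
  bind e := Bool
step 2: unify (d -> (Int -> c)) ~ b  [subst: {e:=Bool} | 1 pending]
  bind b := (d -> (Int -> c))
step 3: unify Bool ~ f  [subst: {e:=Bool, b:=(d -> (Int -> c))} | 0 pending]
  bind f := Bool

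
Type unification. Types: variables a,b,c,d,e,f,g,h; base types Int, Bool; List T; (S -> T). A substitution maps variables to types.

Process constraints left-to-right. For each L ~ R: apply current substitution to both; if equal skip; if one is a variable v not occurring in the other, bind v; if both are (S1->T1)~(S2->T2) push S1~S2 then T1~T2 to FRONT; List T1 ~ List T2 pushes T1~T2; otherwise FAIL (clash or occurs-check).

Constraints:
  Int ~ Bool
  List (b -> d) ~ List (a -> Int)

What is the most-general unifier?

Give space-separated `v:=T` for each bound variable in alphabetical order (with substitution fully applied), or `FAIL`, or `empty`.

Answer: FAIL

Derivation:
step 1: unify Int ~ Bool  [subst: {-} | 1 pending]
  clash: Int vs Bool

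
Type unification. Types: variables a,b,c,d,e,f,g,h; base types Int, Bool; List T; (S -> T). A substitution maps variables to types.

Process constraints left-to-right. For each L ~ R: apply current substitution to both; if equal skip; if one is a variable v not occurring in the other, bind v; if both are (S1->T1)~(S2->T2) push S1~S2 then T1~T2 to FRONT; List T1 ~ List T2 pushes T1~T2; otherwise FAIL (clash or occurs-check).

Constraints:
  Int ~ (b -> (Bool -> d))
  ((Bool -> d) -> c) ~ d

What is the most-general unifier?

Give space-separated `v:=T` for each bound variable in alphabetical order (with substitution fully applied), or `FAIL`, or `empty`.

Answer: FAIL

Derivation:
step 1: unify Int ~ (b -> (Bool -> d))  [subst: {-} | 1 pending]
  clash: Int vs (b -> (Bool -> d))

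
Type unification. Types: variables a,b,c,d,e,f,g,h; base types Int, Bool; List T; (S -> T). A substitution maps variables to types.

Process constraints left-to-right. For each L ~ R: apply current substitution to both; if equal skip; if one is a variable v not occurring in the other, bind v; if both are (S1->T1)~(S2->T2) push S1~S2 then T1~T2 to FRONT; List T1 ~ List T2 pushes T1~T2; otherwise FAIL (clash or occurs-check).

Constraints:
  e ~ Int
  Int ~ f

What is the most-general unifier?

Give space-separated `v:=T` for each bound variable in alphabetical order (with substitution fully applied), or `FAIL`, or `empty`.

Answer: e:=Int f:=Int

Derivation:
step 1: unify e ~ Int  [subst: {-} | 1 pending]
  bind e := Int
step 2: unify Int ~ f  [subst: {e:=Int} | 0 pending]
  bind f := Int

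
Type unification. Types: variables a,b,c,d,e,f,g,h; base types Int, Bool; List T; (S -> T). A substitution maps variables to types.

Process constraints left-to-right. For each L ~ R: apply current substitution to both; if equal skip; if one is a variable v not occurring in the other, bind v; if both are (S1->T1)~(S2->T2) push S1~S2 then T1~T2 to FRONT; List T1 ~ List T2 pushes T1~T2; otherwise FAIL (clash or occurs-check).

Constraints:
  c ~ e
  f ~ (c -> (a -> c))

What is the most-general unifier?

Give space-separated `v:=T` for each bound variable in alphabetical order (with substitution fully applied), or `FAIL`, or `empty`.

step 1: unify c ~ e  [subst: {-} | 1 pending]
  bind c := e
step 2: unify f ~ (e -> (a -> e))  [subst: {c:=e} | 0 pending]
  bind f := (e -> (a -> e))

Answer: c:=e f:=(e -> (a -> e))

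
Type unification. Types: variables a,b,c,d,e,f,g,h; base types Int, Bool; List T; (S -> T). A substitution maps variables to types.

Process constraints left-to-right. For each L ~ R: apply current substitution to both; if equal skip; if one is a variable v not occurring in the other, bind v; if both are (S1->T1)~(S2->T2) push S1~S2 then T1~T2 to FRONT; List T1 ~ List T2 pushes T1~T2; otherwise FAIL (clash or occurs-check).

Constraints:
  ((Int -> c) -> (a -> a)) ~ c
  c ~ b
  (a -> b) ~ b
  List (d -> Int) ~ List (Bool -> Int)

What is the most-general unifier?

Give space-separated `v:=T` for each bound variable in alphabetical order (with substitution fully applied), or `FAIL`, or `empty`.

step 1: unify ((Int -> c) -> (a -> a)) ~ c  [subst: {-} | 3 pending]
  occurs-check fail

Answer: FAIL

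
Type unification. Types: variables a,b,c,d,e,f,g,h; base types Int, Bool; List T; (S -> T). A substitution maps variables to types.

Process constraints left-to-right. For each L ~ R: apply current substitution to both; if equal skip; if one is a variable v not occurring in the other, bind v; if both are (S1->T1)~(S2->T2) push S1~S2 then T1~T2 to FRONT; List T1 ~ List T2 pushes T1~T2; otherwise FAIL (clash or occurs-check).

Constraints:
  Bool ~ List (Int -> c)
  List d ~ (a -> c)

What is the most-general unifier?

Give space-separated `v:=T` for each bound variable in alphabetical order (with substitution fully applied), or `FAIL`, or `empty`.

Answer: FAIL

Derivation:
step 1: unify Bool ~ List (Int -> c)  [subst: {-} | 1 pending]
  clash: Bool vs List (Int -> c)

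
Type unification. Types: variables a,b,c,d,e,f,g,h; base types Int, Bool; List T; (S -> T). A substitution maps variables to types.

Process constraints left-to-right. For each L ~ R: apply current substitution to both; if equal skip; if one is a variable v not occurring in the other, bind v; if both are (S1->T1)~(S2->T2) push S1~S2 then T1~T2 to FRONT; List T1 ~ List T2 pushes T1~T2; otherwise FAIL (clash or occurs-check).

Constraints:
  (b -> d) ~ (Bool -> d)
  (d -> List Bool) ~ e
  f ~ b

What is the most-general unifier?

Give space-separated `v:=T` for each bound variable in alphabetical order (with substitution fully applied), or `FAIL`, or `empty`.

step 1: unify (b -> d) ~ (Bool -> d)  [subst: {-} | 2 pending]
  -> decompose arrow: push b~Bool, d~d
step 2: unify b ~ Bool  [subst: {-} | 3 pending]
  bind b := Bool
step 3: unify d ~ d  [subst: {b:=Bool} | 2 pending]
  -> identical, skip
step 4: unify (d -> List Bool) ~ e  [subst: {b:=Bool} | 1 pending]
  bind e := (d -> List Bool)
step 5: unify f ~ Bool  [subst: {b:=Bool, e:=(d -> List Bool)} | 0 pending]
  bind f := Bool

Answer: b:=Bool e:=(d -> List Bool) f:=Bool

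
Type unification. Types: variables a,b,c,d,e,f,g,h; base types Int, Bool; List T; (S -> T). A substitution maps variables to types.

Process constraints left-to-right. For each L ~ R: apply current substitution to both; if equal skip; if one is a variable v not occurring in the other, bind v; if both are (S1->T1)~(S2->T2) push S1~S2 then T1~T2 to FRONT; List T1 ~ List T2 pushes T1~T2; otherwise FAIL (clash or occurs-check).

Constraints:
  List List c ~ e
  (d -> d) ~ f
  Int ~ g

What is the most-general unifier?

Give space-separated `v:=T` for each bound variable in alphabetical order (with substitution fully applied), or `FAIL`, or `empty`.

Answer: e:=List List c f:=(d -> d) g:=Int

Derivation:
step 1: unify List List c ~ e  [subst: {-} | 2 pending]
  bind e := List List c
step 2: unify (d -> d) ~ f  [subst: {e:=List List c} | 1 pending]
  bind f := (d -> d)
step 3: unify Int ~ g  [subst: {e:=List List c, f:=(d -> d)} | 0 pending]
  bind g := Int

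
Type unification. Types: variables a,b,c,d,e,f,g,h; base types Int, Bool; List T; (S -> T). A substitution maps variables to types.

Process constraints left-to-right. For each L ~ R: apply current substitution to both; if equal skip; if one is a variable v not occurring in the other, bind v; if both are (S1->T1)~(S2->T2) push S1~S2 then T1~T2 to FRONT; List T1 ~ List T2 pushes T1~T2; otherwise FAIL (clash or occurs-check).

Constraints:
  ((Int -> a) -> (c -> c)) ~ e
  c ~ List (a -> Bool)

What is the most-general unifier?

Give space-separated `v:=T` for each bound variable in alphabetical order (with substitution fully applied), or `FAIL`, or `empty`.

step 1: unify ((Int -> a) -> (c -> c)) ~ e  [subst: {-} | 1 pending]
  bind e := ((Int -> a) -> (c -> c))
step 2: unify c ~ List (a -> Bool)  [subst: {e:=((Int -> a) -> (c -> c))} | 0 pending]
  bind c := List (a -> Bool)

Answer: c:=List (a -> Bool) e:=((Int -> a) -> (List (a -> Bool) -> List (a -> Bool)))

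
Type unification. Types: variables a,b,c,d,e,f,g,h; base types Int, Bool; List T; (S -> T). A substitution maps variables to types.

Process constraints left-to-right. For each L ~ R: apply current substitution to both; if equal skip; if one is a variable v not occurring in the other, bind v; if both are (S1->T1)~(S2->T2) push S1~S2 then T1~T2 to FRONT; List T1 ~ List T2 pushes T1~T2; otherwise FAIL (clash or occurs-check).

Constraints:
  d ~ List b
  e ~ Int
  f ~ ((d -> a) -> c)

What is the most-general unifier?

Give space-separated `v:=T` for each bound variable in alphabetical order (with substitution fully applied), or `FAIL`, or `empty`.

Answer: d:=List b e:=Int f:=((List b -> a) -> c)

Derivation:
step 1: unify d ~ List b  [subst: {-} | 2 pending]
  bind d := List b
step 2: unify e ~ Int  [subst: {d:=List b} | 1 pending]
  bind e := Int
step 3: unify f ~ ((List b -> a) -> c)  [subst: {d:=List b, e:=Int} | 0 pending]
  bind f := ((List b -> a) -> c)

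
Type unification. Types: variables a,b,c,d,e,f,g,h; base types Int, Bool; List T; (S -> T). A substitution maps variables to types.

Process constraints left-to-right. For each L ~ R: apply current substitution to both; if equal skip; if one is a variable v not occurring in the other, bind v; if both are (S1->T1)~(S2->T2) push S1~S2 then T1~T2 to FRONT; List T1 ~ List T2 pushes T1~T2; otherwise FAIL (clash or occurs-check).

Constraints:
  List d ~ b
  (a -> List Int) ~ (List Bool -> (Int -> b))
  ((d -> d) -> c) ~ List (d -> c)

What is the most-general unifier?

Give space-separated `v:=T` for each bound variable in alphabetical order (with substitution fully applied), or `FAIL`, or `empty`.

Answer: FAIL

Derivation:
step 1: unify List d ~ b  [subst: {-} | 2 pending]
  bind b := List d
step 2: unify (a -> List Int) ~ (List Bool -> (Int -> List d))  [subst: {b:=List d} | 1 pending]
  -> decompose arrow: push a~List Bool, List Int~(Int -> List d)
step 3: unify a ~ List Bool  [subst: {b:=List d} | 2 pending]
  bind a := List Bool
step 4: unify List Int ~ (Int -> List d)  [subst: {b:=List d, a:=List Bool} | 1 pending]
  clash: List Int vs (Int -> List d)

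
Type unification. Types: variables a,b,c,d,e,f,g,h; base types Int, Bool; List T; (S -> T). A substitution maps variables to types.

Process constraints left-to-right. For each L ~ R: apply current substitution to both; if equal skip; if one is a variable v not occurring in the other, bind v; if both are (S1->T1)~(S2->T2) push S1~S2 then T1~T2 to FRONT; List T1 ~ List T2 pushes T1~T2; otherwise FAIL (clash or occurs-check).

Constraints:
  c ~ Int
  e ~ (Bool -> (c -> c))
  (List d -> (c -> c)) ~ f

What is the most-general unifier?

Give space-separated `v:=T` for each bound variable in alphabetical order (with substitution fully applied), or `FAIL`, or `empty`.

Answer: c:=Int e:=(Bool -> (Int -> Int)) f:=(List d -> (Int -> Int))

Derivation:
step 1: unify c ~ Int  [subst: {-} | 2 pending]
  bind c := Int
step 2: unify e ~ (Bool -> (Int -> Int))  [subst: {c:=Int} | 1 pending]
  bind e := (Bool -> (Int -> Int))
step 3: unify (List d -> (Int -> Int)) ~ f  [subst: {c:=Int, e:=(Bool -> (Int -> Int))} | 0 pending]
  bind f := (List d -> (Int -> Int))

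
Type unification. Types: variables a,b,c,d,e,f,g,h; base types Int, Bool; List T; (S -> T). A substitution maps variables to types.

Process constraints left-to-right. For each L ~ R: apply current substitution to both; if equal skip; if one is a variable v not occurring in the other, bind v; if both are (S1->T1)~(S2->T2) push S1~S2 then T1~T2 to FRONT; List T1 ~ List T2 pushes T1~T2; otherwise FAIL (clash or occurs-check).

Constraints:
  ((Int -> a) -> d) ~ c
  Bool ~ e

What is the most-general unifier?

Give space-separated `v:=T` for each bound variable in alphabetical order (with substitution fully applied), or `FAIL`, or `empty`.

step 1: unify ((Int -> a) -> d) ~ c  [subst: {-} | 1 pending]
  bind c := ((Int -> a) -> d)
step 2: unify Bool ~ e  [subst: {c:=((Int -> a) -> d)} | 0 pending]
  bind e := Bool

Answer: c:=((Int -> a) -> d) e:=Bool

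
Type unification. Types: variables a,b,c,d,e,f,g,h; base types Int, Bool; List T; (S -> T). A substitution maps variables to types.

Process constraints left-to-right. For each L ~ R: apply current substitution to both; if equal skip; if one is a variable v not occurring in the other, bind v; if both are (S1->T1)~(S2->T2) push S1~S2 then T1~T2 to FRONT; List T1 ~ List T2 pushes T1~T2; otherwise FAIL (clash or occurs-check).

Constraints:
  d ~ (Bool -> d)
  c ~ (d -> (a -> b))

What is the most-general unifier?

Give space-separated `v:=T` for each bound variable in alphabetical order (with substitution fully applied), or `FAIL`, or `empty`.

Answer: FAIL

Derivation:
step 1: unify d ~ (Bool -> d)  [subst: {-} | 1 pending]
  occurs-check fail: d in (Bool -> d)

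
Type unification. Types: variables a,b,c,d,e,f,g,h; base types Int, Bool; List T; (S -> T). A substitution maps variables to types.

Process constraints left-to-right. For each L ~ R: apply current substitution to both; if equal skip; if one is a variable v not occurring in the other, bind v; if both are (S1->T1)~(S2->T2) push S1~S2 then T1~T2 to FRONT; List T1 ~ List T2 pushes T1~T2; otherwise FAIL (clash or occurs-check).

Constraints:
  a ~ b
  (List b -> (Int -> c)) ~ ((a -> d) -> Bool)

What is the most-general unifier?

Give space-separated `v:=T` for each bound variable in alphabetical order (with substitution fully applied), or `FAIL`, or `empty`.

Answer: FAIL

Derivation:
step 1: unify a ~ b  [subst: {-} | 1 pending]
  bind a := b
step 2: unify (List b -> (Int -> c)) ~ ((b -> d) -> Bool)  [subst: {a:=b} | 0 pending]
  -> decompose arrow: push List b~(b -> d), (Int -> c)~Bool
step 3: unify List b ~ (b -> d)  [subst: {a:=b} | 1 pending]
  clash: List b vs (b -> d)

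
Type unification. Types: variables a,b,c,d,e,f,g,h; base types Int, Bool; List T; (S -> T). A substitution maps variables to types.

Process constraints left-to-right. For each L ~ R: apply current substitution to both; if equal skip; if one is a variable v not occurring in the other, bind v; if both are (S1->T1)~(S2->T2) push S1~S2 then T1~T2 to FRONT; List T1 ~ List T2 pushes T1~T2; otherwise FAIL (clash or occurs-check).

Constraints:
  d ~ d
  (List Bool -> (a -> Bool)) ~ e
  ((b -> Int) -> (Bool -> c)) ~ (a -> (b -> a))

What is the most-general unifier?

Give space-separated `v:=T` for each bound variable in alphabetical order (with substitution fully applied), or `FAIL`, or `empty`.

Answer: a:=(Bool -> Int) b:=Bool c:=(Bool -> Int) e:=(List Bool -> ((Bool -> Int) -> Bool))

Derivation:
step 1: unify d ~ d  [subst: {-} | 2 pending]
  -> identical, skip
step 2: unify (List Bool -> (a -> Bool)) ~ e  [subst: {-} | 1 pending]
  bind e := (List Bool -> (a -> Bool))
step 3: unify ((b -> Int) -> (Bool -> c)) ~ (a -> (b -> a))  [subst: {e:=(List Bool -> (a -> Bool))} | 0 pending]
  -> decompose arrow: push (b -> Int)~a, (Bool -> c)~(b -> a)
step 4: unify (b -> Int) ~ a  [subst: {e:=(List Bool -> (a -> Bool))} | 1 pending]
  bind a := (b -> Int)
step 5: unify (Bool -> c) ~ (b -> (b -> Int))  [subst: {e:=(List Bool -> (a -> Bool)), a:=(b -> Int)} | 0 pending]
  -> decompose arrow: push Bool~b, c~(b -> Int)
step 6: unify Bool ~ b  [subst: {e:=(List Bool -> (a -> Bool)), a:=(b -> Int)} | 1 pending]
  bind b := Bool
step 7: unify c ~ (Bool -> Int)  [subst: {e:=(List Bool -> (a -> Bool)), a:=(b -> Int), b:=Bool} | 0 pending]
  bind c := (Bool -> Int)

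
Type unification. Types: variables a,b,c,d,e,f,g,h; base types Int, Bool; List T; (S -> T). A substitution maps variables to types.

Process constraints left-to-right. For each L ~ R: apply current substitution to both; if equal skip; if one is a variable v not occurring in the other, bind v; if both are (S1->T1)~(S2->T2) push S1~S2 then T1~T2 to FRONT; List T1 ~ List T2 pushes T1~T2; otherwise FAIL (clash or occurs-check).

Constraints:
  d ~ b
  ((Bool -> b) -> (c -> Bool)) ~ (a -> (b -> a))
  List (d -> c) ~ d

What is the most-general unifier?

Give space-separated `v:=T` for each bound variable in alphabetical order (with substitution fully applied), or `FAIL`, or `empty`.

Answer: FAIL

Derivation:
step 1: unify d ~ b  [subst: {-} | 2 pending]
  bind d := b
step 2: unify ((Bool -> b) -> (c -> Bool)) ~ (a -> (b -> a))  [subst: {d:=b} | 1 pending]
  -> decompose arrow: push (Bool -> b)~a, (c -> Bool)~(b -> a)
step 3: unify (Bool -> b) ~ a  [subst: {d:=b} | 2 pending]
  bind a := (Bool -> b)
step 4: unify (c -> Bool) ~ (b -> (Bool -> b))  [subst: {d:=b, a:=(Bool -> b)} | 1 pending]
  -> decompose arrow: push c~b, Bool~(Bool -> b)
step 5: unify c ~ b  [subst: {d:=b, a:=(Bool -> b)} | 2 pending]
  bind c := b
step 6: unify Bool ~ (Bool -> b)  [subst: {d:=b, a:=(Bool -> b), c:=b} | 1 pending]
  clash: Bool vs (Bool -> b)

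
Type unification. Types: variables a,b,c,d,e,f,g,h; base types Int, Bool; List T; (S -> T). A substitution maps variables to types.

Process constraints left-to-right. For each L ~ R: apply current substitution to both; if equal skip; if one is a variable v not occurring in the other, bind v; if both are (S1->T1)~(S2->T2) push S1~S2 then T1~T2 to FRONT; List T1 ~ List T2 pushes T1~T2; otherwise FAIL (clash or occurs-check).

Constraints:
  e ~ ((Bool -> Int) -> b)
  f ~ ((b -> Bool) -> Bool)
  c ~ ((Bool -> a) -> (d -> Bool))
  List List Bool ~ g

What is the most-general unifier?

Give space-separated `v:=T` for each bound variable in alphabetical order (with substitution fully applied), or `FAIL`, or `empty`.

step 1: unify e ~ ((Bool -> Int) -> b)  [subst: {-} | 3 pending]
  bind e := ((Bool -> Int) -> b)
step 2: unify f ~ ((b -> Bool) -> Bool)  [subst: {e:=((Bool -> Int) -> b)} | 2 pending]
  bind f := ((b -> Bool) -> Bool)
step 3: unify c ~ ((Bool -> a) -> (d -> Bool))  [subst: {e:=((Bool -> Int) -> b), f:=((b -> Bool) -> Bool)} | 1 pending]
  bind c := ((Bool -> a) -> (d -> Bool))
step 4: unify List List Bool ~ g  [subst: {e:=((Bool -> Int) -> b), f:=((b -> Bool) -> Bool), c:=((Bool -> a) -> (d -> Bool))} | 0 pending]
  bind g := List List Bool

Answer: c:=((Bool -> a) -> (d -> Bool)) e:=((Bool -> Int) -> b) f:=((b -> Bool) -> Bool) g:=List List Bool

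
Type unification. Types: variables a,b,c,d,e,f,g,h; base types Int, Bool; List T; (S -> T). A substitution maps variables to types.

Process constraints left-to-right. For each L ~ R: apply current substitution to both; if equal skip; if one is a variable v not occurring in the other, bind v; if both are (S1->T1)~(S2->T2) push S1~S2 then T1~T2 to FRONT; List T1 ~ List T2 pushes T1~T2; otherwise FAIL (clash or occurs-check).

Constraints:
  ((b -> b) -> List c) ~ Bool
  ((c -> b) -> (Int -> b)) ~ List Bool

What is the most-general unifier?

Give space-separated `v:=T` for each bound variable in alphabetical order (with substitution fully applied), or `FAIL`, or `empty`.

step 1: unify ((b -> b) -> List c) ~ Bool  [subst: {-} | 1 pending]
  clash: ((b -> b) -> List c) vs Bool

Answer: FAIL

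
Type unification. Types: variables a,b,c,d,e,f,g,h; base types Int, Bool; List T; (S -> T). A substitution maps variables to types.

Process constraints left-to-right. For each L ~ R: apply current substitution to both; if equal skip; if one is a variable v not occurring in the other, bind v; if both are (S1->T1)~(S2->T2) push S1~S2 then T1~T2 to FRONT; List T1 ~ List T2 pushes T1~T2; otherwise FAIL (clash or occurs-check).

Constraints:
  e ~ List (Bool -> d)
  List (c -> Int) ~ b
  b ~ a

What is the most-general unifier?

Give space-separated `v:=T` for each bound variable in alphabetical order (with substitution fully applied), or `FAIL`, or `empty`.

Answer: a:=List (c -> Int) b:=List (c -> Int) e:=List (Bool -> d)

Derivation:
step 1: unify e ~ List (Bool -> d)  [subst: {-} | 2 pending]
  bind e := List (Bool -> d)
step 2: unify List (c -> Int) ~ b  [subst: {e:=List (Bool -> d)} | 1 pending]
  bind b := List (c -> Int)
step 3: unify List (c -> Int) ~ a  [subst: {e:=List (Bool -> d), b:=List (c -> Int)} | 0 pending]
  bind a := List (c -> Int)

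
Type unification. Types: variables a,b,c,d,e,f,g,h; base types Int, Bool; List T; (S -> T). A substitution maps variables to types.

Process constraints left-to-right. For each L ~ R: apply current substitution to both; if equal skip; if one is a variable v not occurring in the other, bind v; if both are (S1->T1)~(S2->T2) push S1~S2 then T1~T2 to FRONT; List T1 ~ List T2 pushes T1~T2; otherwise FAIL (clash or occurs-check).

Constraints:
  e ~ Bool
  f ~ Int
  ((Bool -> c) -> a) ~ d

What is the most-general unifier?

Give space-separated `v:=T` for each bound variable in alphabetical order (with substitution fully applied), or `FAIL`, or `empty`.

Answer: d:=((Bool -> c) -> a) e:=Bool f:=Int

Derivation:
step 1: unify e ~ Bool  [subst: {-} | 2 pending]
  bind e := Bool
step 2: unify f ~ Int  [subst: {e:=Bool} | 1 pending]
  bind f := Int
step 3: unify ((Bool -> c) -> a) ~ d  [subst: {e:=Bool, f:=Int} | 0 pending]
  bind d := ((Bool -> c) -> a)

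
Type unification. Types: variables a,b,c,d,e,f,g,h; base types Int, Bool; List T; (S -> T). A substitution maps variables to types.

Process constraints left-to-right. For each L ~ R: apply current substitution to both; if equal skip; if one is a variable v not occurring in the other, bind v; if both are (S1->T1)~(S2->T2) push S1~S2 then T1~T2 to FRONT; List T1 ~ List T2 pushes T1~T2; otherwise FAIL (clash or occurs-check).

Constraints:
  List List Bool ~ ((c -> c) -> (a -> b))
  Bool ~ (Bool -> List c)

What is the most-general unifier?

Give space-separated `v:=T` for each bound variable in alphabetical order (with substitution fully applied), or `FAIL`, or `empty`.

step 1: unify List List Bool ~ ((c -> c) -> (a -> b))  [subst: {-} | 1 pending]
  clash: List List Bool vs ((c -> c) -> (a -> b))

Answer: FAIL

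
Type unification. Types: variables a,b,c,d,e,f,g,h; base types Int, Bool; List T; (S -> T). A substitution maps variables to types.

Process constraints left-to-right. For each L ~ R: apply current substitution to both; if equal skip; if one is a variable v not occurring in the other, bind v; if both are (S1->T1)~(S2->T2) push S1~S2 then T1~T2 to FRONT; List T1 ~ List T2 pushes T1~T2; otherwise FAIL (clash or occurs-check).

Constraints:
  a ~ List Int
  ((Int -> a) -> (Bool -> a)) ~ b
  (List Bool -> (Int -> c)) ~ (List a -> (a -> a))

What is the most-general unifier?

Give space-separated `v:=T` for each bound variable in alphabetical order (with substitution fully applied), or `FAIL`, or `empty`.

step 1: unify a ~ List Int  [subst: {-} | 2 pending]
  bind a := List Int
step 2: unify ((Int -> List Int) -> (Bool -> List Int)) ~ b  [subst: {a:=List Int} | 1 pending]
  bind b := ((Int -> List Int) -> (Bool -> List Int))
step 3: unify (List Bool -> (Int -> c)) ~ (List List Int -> (List Int -> List Int))  [subst: {a:=List Int, b:=((Int -> List Int) -> (Bool -> List Int))} | 0 pending]
  -> decompose arrow: push List Bool~List List Int, (Int -> c)~(List Int -> List Int)
step 4: unify List Bool ~ List List Int  [subst: {a:=List Int, b:=((Int -> List Int) -> (Bool -> List Int))} | 1 pending]
  -> decompose List: push Bool~List Int
step 5: unify Bool ~ List Int  [subst: {a:=List Int, b:=((Int -> List Int) -> (Bool -> List Int))} | 1 pending]
  clash: Bool vs List Int

Answer: FAIL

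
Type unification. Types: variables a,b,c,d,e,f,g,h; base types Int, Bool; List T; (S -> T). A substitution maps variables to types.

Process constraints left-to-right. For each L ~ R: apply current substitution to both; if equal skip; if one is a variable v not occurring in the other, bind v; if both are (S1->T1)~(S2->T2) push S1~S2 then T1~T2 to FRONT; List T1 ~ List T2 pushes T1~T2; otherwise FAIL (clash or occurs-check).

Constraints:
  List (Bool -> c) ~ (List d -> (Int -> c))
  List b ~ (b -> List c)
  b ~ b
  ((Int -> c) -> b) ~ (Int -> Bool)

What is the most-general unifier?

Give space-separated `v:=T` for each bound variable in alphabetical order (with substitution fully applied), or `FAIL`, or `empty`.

Answer: FAIL

Derivation:
step 1: unify List (Bool -> c) ~ (List d -> (Int -> c))  [subst: {-} | 3 pending]
  clash: List (Bool -> c) vs (List d -> (Int -> c))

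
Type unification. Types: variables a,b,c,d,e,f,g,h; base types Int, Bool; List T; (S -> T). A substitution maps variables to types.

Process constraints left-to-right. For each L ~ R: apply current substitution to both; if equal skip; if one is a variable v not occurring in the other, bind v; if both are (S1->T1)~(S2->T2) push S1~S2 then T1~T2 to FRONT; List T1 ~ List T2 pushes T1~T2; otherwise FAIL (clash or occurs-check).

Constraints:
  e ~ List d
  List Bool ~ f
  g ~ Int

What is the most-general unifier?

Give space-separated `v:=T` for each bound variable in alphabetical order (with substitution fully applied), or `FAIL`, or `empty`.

Answer: e:=List d f:=List Bool g:=Int

Derivation:
step 1: unify e ~ List d  [subst: {-} | 2 pending]
  bind e := List d
step 2: unify List Bool ~ f  [subst: {e:=List d} | 1 pending]
  bind f := List Bool
step 3: unify g ~ Int  [subst: {e:=List d, f:=List Bool} | 0 pending]
  bind g := Int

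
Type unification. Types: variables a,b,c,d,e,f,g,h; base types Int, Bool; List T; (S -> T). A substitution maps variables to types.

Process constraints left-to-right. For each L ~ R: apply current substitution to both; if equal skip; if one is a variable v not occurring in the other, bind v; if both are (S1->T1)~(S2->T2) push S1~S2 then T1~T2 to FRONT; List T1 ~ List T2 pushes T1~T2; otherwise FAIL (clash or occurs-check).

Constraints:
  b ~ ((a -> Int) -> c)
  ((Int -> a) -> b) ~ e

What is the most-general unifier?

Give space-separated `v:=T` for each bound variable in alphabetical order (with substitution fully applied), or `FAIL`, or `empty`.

Answer: b:=((a -> Int) -> c) e:=((Int -> a) -> ((a -> Int) -> c))

Derivation:
step 1: unify b ~ ((a -> Int) -> c)  [subst: {-} | 1 pending]
  bind b := ((a -> Int) -> c)
step 2: unify ((Int -> a) -> ((a -> Int) -> c)) ~ e  [subst: {b:=((a -> Int) -> c)} | 0 pending]
  bind e := ((Int -> a) -> ((a -> Int) -> c))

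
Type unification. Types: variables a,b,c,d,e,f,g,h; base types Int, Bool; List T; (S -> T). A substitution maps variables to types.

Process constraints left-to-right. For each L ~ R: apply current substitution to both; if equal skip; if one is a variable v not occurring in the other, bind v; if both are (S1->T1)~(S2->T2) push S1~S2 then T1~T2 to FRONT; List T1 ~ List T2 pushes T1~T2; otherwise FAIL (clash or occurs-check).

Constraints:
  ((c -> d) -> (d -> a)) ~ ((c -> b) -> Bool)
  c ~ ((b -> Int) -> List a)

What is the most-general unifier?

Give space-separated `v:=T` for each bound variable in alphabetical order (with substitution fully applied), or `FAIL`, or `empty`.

Answer: FAIL

Derivation:
step 1: unify ((c -> d) -> (d -> a)) ~ ((c -> b) -> Bool)  [subst: {-} | 1 pending]
  -> decompose arrow: push (c -> d)~(c -> b), (d -> a)~Bool
step 2: unify (c -> d) ~ (c -> b)  [subst: {-} | 2 pending]
  -> decompose arrow: push c~c, d~b
step 3: unify c ~ c  [subst: {-} | 3 pending]
  -> identical, skip
step 4: unify d ~ b  [subst: {-} | 2 pending]
  bind d := b
step 5: unify (b -> a) ~ Bool  [subst: {d:=b} | 1 pending]
  clash: (b -> a) vs Bool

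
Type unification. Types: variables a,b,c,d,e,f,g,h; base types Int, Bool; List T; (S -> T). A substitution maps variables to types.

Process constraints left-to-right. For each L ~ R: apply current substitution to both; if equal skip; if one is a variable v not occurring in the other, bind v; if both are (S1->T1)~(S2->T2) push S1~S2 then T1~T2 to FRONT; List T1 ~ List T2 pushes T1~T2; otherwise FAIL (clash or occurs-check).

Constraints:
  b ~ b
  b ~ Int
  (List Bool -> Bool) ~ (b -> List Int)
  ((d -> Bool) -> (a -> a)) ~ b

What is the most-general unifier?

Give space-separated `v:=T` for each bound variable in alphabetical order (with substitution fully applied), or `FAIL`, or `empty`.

Answer: FAIL

Derivation:
step 1: unify b ~ b  [subst: {-} | 3 pending]
  -> identical, skip
step 2: unify b ~ Int  [subst: {-} | 2 pending]
  bind b := Int
step 3: unify (List Bool -> Bool) ~ (Int -> List Int)  [subst: {b:=Int} | 1 pending]
  -> decompose arrow: push List Bool~Int, Bool~List Int
step 4: unify List Bool ~ Int  [subst: {b:=Int} | 2 pending]
  clash: List Bool vs Int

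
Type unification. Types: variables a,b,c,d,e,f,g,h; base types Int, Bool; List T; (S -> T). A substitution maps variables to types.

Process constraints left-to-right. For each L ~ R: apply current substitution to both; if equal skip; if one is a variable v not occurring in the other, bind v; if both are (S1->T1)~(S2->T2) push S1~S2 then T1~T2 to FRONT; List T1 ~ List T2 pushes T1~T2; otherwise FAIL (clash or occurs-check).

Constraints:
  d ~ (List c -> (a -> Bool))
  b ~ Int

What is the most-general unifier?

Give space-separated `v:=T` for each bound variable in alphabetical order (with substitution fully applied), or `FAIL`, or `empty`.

Answer: b:=Int d:=(List c -> (a -> Bool))

Derivation:
step 1: unify d ~ (List c -> (a -> Bool))  [subst: {-} | 1 pending]
  bind d := (List c -> (a -> Bool))
step 2: unify b ~ Int  [subst: {d:=(List c -> (a -> Bool))} | 0 pending]
  bind b := Int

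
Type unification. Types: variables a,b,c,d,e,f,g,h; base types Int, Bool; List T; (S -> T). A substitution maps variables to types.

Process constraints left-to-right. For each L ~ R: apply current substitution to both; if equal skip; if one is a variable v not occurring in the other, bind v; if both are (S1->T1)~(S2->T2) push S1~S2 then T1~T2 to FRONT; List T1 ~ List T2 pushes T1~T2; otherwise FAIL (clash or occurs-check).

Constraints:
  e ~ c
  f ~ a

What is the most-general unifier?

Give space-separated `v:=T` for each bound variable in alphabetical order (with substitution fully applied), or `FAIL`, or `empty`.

step 1: unify e ~ c  [subst: {-} | 1 pending]
  bind e := c
step 2: unify f ~ a  [subst: {e:=c} | 0 pending]
  bind f := a

Answer: e:=c f:=a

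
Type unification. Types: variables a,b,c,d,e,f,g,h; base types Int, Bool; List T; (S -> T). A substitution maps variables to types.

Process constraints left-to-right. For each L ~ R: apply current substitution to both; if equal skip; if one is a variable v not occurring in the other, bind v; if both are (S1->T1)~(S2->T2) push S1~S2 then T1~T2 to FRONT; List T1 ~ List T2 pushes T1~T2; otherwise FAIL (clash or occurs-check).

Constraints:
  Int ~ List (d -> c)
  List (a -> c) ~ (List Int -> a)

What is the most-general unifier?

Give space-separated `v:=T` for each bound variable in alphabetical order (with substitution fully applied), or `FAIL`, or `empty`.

Answer: FAIL

Derivation:
step 1: unify Int ~ List (d -> c)  [subst: {-} | 1 pending]
  clash: Int vs List (d -> c)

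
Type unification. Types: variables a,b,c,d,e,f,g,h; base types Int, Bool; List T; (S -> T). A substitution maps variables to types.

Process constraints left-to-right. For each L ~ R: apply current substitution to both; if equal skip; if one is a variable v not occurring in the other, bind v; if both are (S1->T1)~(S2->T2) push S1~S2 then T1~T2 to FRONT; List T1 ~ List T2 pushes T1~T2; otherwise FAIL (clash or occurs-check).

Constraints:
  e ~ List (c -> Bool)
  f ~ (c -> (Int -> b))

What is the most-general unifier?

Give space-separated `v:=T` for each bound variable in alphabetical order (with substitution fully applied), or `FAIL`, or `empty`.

Answer: e:=List (c -> Bool) f:=(c -> (Int -> b))

Derivation:
step 1: unify e ~ List (c -> Bool)  [subst: {-} | 1 pending]
  bind e := List (c -> Bool)
step 2: unify f ~ (c -> (Int -> b))  [subst: {e:=List (c -> Bool)} | 0 pending]
  bind f := (c -> (Int -> b))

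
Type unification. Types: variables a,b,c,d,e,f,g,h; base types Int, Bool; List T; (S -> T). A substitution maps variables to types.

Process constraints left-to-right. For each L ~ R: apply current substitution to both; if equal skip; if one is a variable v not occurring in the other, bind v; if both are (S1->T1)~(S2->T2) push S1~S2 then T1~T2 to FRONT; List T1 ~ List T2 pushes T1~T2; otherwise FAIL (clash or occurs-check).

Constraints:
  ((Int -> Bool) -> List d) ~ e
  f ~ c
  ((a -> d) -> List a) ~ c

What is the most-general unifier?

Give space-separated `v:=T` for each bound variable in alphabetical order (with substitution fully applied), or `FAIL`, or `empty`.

Answer: c:=((a -> d) -> List a) e:=((Int -> Bool) -> List d) f:=((a -> d) -> List a)

Derivation:
step 1: unify ((Int -> Bool) -> List d) ~ e  [subst: {-} | 2 pending]
  bind e := ((Int -> Bool) -> List d)
step 2: unify f ~ c  [subst: {e:=((Int -> Bool) -> List d)} | 1 pending]
  bind f := c
step 3: unify ((a -> d) -> List a) ~ c  [subst: {e:=((Int -> Bool) -> List d), f:=c} | 0 pending]
  bind c := ((a -> d) -> List a)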